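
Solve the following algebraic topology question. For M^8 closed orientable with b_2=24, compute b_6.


Poincare duality for closed orientable n-manifolds: b_k = b_{n-k}.
Here n = 8, so b_6 = b_2 = 24

24


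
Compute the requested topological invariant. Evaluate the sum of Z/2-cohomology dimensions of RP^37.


H^k(RP^37; Z/2) = Z/2 for each 0 <= k <= 37.
Total dimension = 37 + 1 = 38

38


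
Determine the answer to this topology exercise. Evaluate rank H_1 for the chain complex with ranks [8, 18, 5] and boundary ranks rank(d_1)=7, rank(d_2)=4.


rank H_k = rank(ker d_k) - rank(im d_{k+1}).
rank(ker d_1) = rank(C_1) - rank(d_1) = 18 - 7 = 11.
rank(im d_{1+1}) = 4.
rank H_1 = 11 - 4 = 7

7


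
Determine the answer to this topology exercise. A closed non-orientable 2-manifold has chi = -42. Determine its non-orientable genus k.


chi = 2 - k for closed non-orientable surfaces with k crosscaps.
-42 = 2 - k
k = 2 - (-42) = 44

44


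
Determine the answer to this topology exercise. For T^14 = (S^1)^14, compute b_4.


By the Kunneth formula, b_k(T^n) = C(n,k).
b_4(T^14) = C(14,4).
C(14,4) = 14!/(4!*10!) = 1001

1001


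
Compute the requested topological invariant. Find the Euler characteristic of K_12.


K_12: V = 12, E = C(12,2) = 66.
chi = V - E = 12 - 66 = -54

-54


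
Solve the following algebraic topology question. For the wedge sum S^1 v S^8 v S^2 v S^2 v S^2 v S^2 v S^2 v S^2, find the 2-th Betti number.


For a wedge of spheres, H_k (k>0) is free on one generator per sphere of dimension k.
Spheres of dimension 2: count = 6.
b_2 = 6

6


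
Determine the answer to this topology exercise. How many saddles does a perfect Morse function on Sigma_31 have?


A perfect Morse function has m_k = b_k.
For Sigma_31: b_0=1, b_1=2g=62, b_2=1.
Saddles m_1 = 2g = 62

62


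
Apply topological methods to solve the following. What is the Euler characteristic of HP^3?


HP^3 has one cell in each dimension 0, 4, ..., 4*3 (3+1 cells, all even-dim).
chi = 3 + 1 = 4

4


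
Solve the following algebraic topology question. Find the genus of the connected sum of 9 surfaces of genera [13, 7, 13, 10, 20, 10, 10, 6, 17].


Genus is additive under connected sum of orientable surfaces.
g = 13 + 7 + 13 + 10 + 20 + 10 + 10 + 6 + 17 = 106

106


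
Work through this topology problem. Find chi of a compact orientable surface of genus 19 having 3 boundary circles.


For a compact orientable surface with genus g and b boundary components: chi = 2 - 2g - b.
chi = 2 - 2*19 - 3 = 2 - 38 - 3 = -39

-39


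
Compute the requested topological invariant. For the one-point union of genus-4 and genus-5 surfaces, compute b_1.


For a wedge: H_1(A v B) = H_1(A) + H_1(B).
b_1(Sigma_4) = 8, b_1(Sigma_5) = 10.
b_1 = 8 + 10 = 18

18


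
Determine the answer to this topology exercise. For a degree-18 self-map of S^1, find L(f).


On S^1: L(f) = tr(f_0*) + (-1)^1 tr(f_1*) = 1 + (-1)^1 * deg(f).
L(f) = 1 + (-1)^1 * 18 = 1 + -18 = -17

-17


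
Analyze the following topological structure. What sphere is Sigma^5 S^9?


Each suspension raises dimension by 1: Sigma S^n = S^{n+1}.
Sigma^5 S^9 = S^{9+5} = S^14

14


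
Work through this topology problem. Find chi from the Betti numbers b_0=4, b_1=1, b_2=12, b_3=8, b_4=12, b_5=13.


chi = sum_k (-1)^k b_k.
= (4) + (-1) + (12) + (-8) + (12) + (-13)
= 6

6


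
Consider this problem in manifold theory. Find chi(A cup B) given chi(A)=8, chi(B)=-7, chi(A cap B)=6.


chi(A cup B) = chi(A) + chi(B) - chi(A cap B)
= 8 + (-7) - (6)
= -5

-5


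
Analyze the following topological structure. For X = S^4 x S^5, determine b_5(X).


Each S^d has Poincare polynomial 1 + t^d.
The product S^4 x S^5 has Poincare polynomial prod(1+t^d_i).
Expanding: b_0=1, b_4=1, b_5=1, b_9=1.
b_5 = 1

1


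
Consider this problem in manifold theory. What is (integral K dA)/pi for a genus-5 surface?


Gauss-Bonnet: integral K dA = 2*pi*chi(M).
chi(Sigma_5) = 2 - 2*5 = -8.
(integral K dA)/pi = 2*chi = 2*(-8) = -16

-16


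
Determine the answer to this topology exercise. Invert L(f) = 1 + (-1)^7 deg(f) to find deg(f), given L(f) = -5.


L(f) = 1 + (-1)^7 deg(f) on S^7.
-5 = 1 + (-1)^7 * deg(f)
(-1)^7 * deg(f) = -6
deg(f) = 6

6


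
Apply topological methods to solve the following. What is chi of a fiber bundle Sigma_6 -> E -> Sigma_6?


For a fiber bundle F -> E -> B (with CW structure): chi(E) = chi(B) * chi(F).
chi(Sigma_6) = -10, chi(Sigma_6) = -10.
chi(E) = (-10) * (-10) = 100

100


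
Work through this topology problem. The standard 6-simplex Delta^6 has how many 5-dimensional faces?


Delta^6 has 6+1 vertices. A 5-face is a choice of 5+1 vertices.
f_5 = C(6+1, 5+1) = C(7,6) = 7

7


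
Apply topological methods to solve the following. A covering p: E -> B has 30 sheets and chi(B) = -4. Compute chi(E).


For a finite covering: chi(E) = (number of sheets) * chi(B).
chi(E) = 30 * (-4) = -120

-120


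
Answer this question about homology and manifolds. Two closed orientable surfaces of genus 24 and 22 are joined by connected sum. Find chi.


chi(Sigma_24) = 2 - 2*24 = -46
chi(Sigma_22) = 2 - 2*22 = -42
For surfaces: chi(A#B) = chi(A) + chi(B) - 2.
chi = -46 + -42 - 2 = -90

-90


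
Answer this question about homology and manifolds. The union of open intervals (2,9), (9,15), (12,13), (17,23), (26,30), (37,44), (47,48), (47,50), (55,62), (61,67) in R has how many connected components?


Sort and merge overlapping open intervals.
Merged: (2,9), (9,15), (17,23), (26,30), (37,44), (47,50), (55,67).
Number of components = 7

7


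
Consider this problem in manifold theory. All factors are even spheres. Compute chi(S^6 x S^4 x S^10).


chi is multiplicative: chi(X x Y) = chi(X) chi(Y).
Each even-dim sphere has chi = 2. There are 3 factors.
chi = 2^3 = 8

8


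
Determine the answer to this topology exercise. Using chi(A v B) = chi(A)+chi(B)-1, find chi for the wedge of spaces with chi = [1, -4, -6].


chi(A v B) = chi(A) + chi(B) - 1 (one point identified).
For 3 spaces: chi = (sum chi_i) - (3 - 1).
sum = -9; chi = -9 - 2 = -11

-11


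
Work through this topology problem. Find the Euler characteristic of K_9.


K_9: V = 9, E = C(9,2) = 36.
chi = V - E = 9 - 36 = -27

-27


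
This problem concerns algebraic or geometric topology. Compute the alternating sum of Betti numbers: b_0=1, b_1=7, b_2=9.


chi = sum_k (-1)^k b_k.
= (1) + (-7) + (9)
= 3

3


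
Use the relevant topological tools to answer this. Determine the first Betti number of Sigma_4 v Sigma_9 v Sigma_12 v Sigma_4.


For a wedge X v Y: reduced H_k(X v Y) = H_k(X) + H_k(Y).
Each Sigma_g contributes b_1 = 2g.
b_1 = 8 + 18 + 24 + 8 = 58

58


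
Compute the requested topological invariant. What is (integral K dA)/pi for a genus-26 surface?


Gauss-Bonnet: integral K dA = 2*pi*chi(M).
chi(Sigma_26) = 2 - 2*26 = -50.
(integral K dA)/pi = 2*chi = 2*(-50) = -100

-100


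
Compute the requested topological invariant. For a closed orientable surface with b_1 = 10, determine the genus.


For a closed orientable surface: b_1 = 2g.
10 = 2g
g = 10 / 2 = 5

5


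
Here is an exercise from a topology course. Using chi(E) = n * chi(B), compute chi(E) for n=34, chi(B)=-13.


For a finite covering: chi(E) = (number of sheets) * chi(B).
chi(E) = 34 * (-13) = -442

-442


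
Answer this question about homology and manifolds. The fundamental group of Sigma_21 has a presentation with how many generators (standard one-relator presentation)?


Standard presentation: pi_1(Sigma_g) = <a_1,b_1,...,a_g,b_g | [a_1,b_1]...[a_g,b_g] = 1>.
Number of generators = 2g = 2*21 = 42

42


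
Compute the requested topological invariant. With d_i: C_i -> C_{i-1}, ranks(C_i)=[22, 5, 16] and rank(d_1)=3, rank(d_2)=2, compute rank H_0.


rank H_k = rank(ker d_k) - rank(im d_{k+1}).
rank(ker d_0) = rank(C_0) - rank(d_0) = 22 - 0 = 22.
rank(im d_{0+1}) = 3.
rank H_0 = 22 - 3 = 19

19


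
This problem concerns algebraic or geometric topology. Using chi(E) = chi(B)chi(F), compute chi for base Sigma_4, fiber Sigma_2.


For a fiber bundle F -> E -> B (with CW structure): chi(E) = chi(B) * chi(F).
chi(Sigma_4) = -6, chi(Sigma_2) = -2.
chi(E) = (-6) * (-2) = 12

12


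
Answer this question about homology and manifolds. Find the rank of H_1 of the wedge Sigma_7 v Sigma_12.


For a wedge: H_1(A v B) = H_1(A) + H_1(B).
b_1(Sigma_7) = 14, b_1(Sigma_12) = 24.
b_1 = 14 + 24 = 38

38


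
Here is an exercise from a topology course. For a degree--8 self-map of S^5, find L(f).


On S^5: L(f) = tr(f_0*) + (-1)^5 tr(f_5*) = 1 + (-1)^5 * deg(f).
L(f) = 1 + (-1)^5 * -8 = 1 + 8 = 9

9


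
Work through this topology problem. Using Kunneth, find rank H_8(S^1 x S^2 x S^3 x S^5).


Each S^d has Poincare polynomial 1 + t^d.
The product S^1 x S^2 x S^3 x S^5 has Poincare polynomial prod(1+t^d_i).
Expanding: b_0=1, b_1=1, b_2=1, b_3=2, b_4=1, b_5=2, b_6=2, b_7=1, b_8=2, b_9=1, b_10=1, b_11=1.
b_8 = 2

2


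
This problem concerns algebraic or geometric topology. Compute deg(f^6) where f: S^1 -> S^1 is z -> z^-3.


deg(f) = -3. Degree is multiplicative: deg(f^6) = (deg f)^6.
deg(f^6) = (-3)^6 = 729

729


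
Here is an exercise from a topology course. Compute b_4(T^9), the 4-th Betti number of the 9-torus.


By the Kunneth formula, b_k(T^n) = C(n,k).
b_4(T^9) = C(9,4).
C(9,4) = 9!/(4!*5!) = 126

126


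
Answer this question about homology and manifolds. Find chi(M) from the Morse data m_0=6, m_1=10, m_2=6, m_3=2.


Morse theory: chi(M) = sum_k (-1)^k m_k where m_k = #(index-k critical points).
= (6) + (-10) + (6) + (-2) = 0

0


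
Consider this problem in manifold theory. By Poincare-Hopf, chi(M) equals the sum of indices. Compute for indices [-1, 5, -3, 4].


Poincare-Hopf: chi(M) = sum of indices of zeros.
chi = (-1) + (5) + (-3) + (4) = 5

5


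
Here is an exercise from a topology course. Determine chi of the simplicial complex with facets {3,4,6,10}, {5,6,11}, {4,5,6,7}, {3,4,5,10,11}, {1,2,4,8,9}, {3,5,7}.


Enumerate all faces; f-vector: f_0=11, f_1=29, f_2=29, f_3=12, f_4=2.
chi = sum (-1)^k f_k = 1

1


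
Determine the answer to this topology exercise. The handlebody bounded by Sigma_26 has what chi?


A genus-g handlebody deformation retracts to a wedge of g circles.
chi(vee_g S^1) = 1 - g.
chi(H_26) = 1 - 26 = -25

-25


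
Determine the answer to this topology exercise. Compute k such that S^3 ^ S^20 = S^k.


S^m ^ S^n = S^{m+n}.
k = 3 + 20 = 23

23


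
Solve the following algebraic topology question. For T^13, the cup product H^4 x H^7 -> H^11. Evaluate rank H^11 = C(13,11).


Cup product: H^p x H^q -> H^{p+q}; here p+q = 4+7 = 11.
rank H^k(T^n) = C(n,k).
C(13,11) = 78

78


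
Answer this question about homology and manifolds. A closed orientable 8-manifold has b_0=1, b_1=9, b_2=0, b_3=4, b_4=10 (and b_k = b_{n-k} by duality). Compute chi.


By Poincare duality b_k = b_{8-k}, so full Betti numbers: b_0=1, b_1=9, b_2=0, b_3=4, b_4=10, b_5=4, b_6=0, b_7=9, b_8=1.
chi = sum (-1)^k b_k = -14

-14


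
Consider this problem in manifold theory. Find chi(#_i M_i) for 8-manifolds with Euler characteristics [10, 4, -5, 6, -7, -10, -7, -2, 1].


For n-manifolds: chi(A#B) = chi(A) + chi(B) - chi(S^8).
chi(S^8) = 1 + (-1)^8 = 2.
chi(#) = (sum chi_i) - (9-1)*chi(S^8) = -10 - 8*2 = -26

-26


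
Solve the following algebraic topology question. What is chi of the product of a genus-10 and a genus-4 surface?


chi(Sigma_10) = 2 - 2*10 = -18
chi(Sigma_4) = 2 - 2*4 = -6
chi(product) = (-18) * (-6) = 108

108


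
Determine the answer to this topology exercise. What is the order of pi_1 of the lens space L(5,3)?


pi_1(L(p,q)) = Z/pZ for any q coprime to p.
|pi_1(L(5,3))| = 5

5


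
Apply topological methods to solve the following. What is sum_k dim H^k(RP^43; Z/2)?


H^k(RP^43; Z/2) = Z/2 for each 0 <= k <= 43.
Total dimension = 43 + 1 = 44

44


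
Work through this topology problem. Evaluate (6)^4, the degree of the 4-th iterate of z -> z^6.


deg(f) = 6. Degree is multiplicative: deg(f^4) = (deg f)^4.
deg(f^4) = (6)^4 = 1296

1296


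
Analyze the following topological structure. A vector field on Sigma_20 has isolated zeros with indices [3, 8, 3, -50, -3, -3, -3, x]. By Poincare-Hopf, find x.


Poincare-Hopf: sum of indices = chi(M).
chi(Sigma_20) = 2 - 2*20 = -38.
Sum of known indices = -45.
x = chi - (sum known) = -38 - (-45) = 7

7


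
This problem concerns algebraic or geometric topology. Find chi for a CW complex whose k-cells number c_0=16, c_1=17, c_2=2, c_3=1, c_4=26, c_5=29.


chi = sum_k (-1)^k c_k.
= (-1)^0*16 + (-1)^1*17 + (-1)^2*2 + (-1)^3*1 + (-1)^4*26 + (-1)^5*29
= (16) + (-17) + (2) + (-1) + (26) + (-29)
= -3

-3


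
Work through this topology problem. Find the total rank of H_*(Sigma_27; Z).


For Sigma_27: b_0 = 1, b_1 = 2g = 54, b_2 = 1.
Total = 1 + 54 + 1 = 56

56


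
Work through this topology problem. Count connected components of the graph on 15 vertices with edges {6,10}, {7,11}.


Run DFS/union-find over 15 vertices.
V = 15, E = 2.
Number of components = 13

13


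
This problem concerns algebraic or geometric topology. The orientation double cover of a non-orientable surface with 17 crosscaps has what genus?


chi(N_17) = 2 - 17 = -15.
Double cover: chi(Sigma_g) = 2 * chi(N_17) = 2*(-15) = -30.
2 - 2g = -30, so g = (2 - (-30))/2 = 32/2 = 16

16


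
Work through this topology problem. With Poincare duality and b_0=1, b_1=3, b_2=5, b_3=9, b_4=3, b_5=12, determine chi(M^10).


By Poincare duality b_k = b_{10-k}, so full Betti numbers: b_0=1, b_1=3, b_2=5, b_3=9, b_4=3, b_5=12, b_6=3, b_7=9, b_8=5, b_9=3, b_10=1.
chi = sum (-1)^k b_k = -18

-18


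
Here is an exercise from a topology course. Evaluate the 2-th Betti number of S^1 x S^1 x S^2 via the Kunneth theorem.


Each S^d has Poincare polynomial 1 + t^d.
The product S^1 x S^1 x S^2 has Poincare polynomial prod(1+t^d_i).
Expanding: b_0=1, b_1=2, b_2=2, b_3=2, b_4=1.
b_2 = 2

2


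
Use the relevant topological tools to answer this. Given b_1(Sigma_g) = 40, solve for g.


For a closed orientable surface: b_1 = 2g.
40 = 2g
g = 40 / 2 = 20

20


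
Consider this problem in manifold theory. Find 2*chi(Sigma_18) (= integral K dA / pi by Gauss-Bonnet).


Gauss-Bonnet: integral K dA = 2*pi*chi(M).
chi(Sigma_18) = 2 - 2*18 = -34.
(integral K dA)/pi = 2*chi = 2*(-34) = -68

-68


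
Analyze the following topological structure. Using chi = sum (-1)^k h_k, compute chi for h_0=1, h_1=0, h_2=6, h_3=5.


Handles of index k contribute (-1)^k to chi (same as CW cells).
chi = (1) + (0) + (6) + (-5) = 2

2


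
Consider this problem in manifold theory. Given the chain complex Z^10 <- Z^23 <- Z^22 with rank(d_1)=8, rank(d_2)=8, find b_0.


rank H_k = rank(ker d_k) - rank(im d_{k+1}).
rank(ker d_0) = rank(C_0) - rank(d_0) = 10 - 0 = 10.
rank(im d_{0+1}) = 8.
rank H_0 = 10 - 8 = 2

2


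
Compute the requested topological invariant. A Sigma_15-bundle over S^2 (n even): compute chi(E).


chi(S^2) = 2 (n even), chi(Sigma_15) = 2 - 2*15 = -28.
chi(E) = 2 * (-28) = -56

-56


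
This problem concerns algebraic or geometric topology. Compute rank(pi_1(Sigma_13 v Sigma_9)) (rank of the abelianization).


For a wedge: H_1(A v B) = H_1(A) + H_1(B).
b_1(Sigma_13) = 26, b_1(Sigma_9) = 18.
b_1 = 26 + 18 = 44

44


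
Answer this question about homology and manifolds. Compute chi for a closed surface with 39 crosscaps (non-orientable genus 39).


For a non-orientable closed surface with k crosscaps: chi = 2 - k.
Here k = 39.
chi = 2 - 39 = -37

-37


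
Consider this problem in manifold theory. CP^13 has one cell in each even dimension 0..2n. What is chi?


CP^13 has one cell in each even dimension 0, 2, ..., 2*13 (13+1 cells total).
All cells are even-dimensional, so chi = number of cells.
chi = 13 + 1 = 14

14


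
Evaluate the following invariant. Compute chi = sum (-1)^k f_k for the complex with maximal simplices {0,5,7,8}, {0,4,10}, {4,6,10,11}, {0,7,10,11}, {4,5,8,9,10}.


Enumerate all faces; f-vector: f_0=9, f_1=25, f_2=23, f_3=8, f_4=1.
chi = sum (-1)^k f_k = 0

0


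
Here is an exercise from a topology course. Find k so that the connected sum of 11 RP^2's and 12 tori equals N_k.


Since a >= 1, the sum is non-orientable; each T^2 can be replaced by RP^2 # RP^2 (since T^2#RP^2 = 3RP^2).
Total crosscaps k = 11 + 2*12 = 35.
Check via chi: chi = 11*1 + 12*0 - (11+12-1)*2 = -33 = 2 - k = -33. Consistent.

35


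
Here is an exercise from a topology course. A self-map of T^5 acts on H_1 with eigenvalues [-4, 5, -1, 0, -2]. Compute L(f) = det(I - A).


For a torus self-map: L(f) = det(I - A) where A acts on H_1.
L(f) = (1--4) * (1-5) * (1--1) * (1-0) * (1--2) = 5 * -4 * 2 * 1 * 3 = -120

-120


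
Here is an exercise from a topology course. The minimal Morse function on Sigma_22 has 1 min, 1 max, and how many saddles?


A perfect Morse function has m_k = b_k.
For Sigma_22: b_0=1, b_1=2g=44, b_2=1.
Saddles m_1 = 2g = 44

44


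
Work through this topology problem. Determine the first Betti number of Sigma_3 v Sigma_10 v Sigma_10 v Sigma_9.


For a wedge X v Y: reduced H_k(X v Y) = H_k(X) + H_k(Y).
Each Sigma_g contributes b_1 = 2g.
b_1 = 6 + 20 + 20 + 18 = 64

64


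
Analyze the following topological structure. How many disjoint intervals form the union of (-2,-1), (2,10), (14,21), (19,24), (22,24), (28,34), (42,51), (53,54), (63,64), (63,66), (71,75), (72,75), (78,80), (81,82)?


Sort and merge overlapping open intervals.
Merged: (-2,-1), (2,10), (14,24), (28,34), (42,51), (53,54), (63,66), (71,75), (78,80), (81,82).
Number of components = 10

10


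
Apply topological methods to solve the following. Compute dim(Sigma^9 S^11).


Each suspension raises dimension by 1: Sigma S^n = S^{n+1}.
Sigma^9 S^11 = S^{11+9} = S^20

20


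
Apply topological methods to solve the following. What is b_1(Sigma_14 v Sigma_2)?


For a wedge: H_1(A v B) = H_1(A) + H_1(B).
b_1(Sigma_14) = 28, b_1(Sigma_2) = 4.
b_1 = 28 + 4 = 32

32


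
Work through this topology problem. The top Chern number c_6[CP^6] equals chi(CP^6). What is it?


For any closed oriented manifold, <e(TM),[M]> = chi(M).
chi(CP^6) = 6+1 = 7

7


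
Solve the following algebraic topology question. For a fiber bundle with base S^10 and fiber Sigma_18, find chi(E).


chi(S^10) = 2 (n even), chi(Sigma_18) = 2 - 2*18 = -34.
chi(E) = 2 * (-34) = -68

-68


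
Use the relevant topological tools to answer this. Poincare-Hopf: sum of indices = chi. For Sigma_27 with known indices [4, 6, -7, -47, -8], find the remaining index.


Poincare-Hopf: sum of indices = chi(M).
chi(Sigma_27) = 2 - 2*27 = -52.
Sum of known indices = -52.
x = chi - (sum known) = -52 - (-52) = 0

0


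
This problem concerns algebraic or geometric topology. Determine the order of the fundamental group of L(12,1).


pi_1(L(p,q)) = Z/pZ for any q coprime to p.
|pi_1(L(12,1))| = 12

12


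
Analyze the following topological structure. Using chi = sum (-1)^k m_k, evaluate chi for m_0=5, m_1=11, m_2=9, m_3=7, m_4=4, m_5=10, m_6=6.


Morse theory: chi(M) = sum_k (-1)^k m_k where m_k = #(index-k critical points).
= (5) + (-11) + (9) + (-7) + (4) + (-10) + (6) = -4

-4


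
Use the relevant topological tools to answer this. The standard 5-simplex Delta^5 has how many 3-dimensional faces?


Delta^5 has 5+1 vertices. A 3-face is a choice of 3+1 vertices.
f_3 = C(5+1, 3+1) = C(6,4) = 15

15


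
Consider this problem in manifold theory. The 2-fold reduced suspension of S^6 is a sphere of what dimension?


Each suspension raises dimension by 1: Sigma S^n = S^{n+1}.
Sigma^2 S^6 = S^{6+2} = S^8

8


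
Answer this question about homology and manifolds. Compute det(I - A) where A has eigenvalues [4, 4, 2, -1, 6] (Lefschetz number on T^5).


For a torus self-map: L(f) = det(I - A) where A acts on H_1.
L(f) = (1-4) * (1-4) * (1-2) * (1--1) * (1-6) = -3 * -3 * -1 * 2 * -5 = 90

90


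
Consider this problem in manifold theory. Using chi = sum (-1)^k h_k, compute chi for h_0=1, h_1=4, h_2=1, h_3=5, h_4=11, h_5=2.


Handles of index k contribute (-1)^k to chi (same as CW cells).
chi = (1) + (-4) + (1) + (-5) + (11) + (-2) = 2

2


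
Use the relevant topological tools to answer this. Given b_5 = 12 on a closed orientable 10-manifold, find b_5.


Poincare duality for closed orientable n-manifolds: b_k = b_{n-k}.
Here n = 10, so b_5 = b_5 = 12

12


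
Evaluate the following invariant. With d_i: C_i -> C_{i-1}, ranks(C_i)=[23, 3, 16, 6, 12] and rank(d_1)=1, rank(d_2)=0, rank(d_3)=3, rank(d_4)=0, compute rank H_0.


rank H_k = rank(ker d_k) - rank(im d_{k+1}).
rank(ker d_0) = rank(C_0) - rank(d_0) = 23 - 0 = 23.
rank(im d_{0+1}) = 1.
rank H_0 = 23 - 1 = 22

22


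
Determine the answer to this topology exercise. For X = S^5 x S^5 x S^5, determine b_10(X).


Each S^d has Poincare polynomial 1 + t^d.
The product S^5 x S^5 x S^5 has Poincare polynomial prod(1+t^d_i).
Expanding: b_0=1, b_5=3, b_10=3, b_15=1.
b_10 = 3

3


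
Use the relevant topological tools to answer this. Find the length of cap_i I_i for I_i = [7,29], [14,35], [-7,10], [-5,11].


Intersection = [max(a_i), min(b_i)] = [14, 10].
Since 14 > 10, the intersection is empty.
Length = 0

0


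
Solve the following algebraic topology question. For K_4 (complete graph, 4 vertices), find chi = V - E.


K_4: V = 4, E = C(4,2) = 6.
chi = V - E = 4 - 6 = -2

-2


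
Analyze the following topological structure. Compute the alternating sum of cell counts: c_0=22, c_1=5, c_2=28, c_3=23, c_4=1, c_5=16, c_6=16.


chi = sum_k (-1)^k c_k.
= (-1)^0*22 + (-1)^1*5 + (-1)^2*28 + (-1)^3*23 + (-1)^4*1 + (-1)^5*16 + (-1)^6*16
= (22) + (-5) + (28) + (-23) + (1) + (-16) + (16)
= 23

23


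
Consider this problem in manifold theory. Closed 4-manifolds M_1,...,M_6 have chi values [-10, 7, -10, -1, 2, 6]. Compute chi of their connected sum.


For n-manifolds: chi(A#B) = chi(A) + chi(B) - chi(S^4).
chi(S^4) = 1 + (-1)^4 = 2.
chi(#) = (sum chi_i) - (6-1)*chi(S^4) = -6 - 5*2 = -16

-16


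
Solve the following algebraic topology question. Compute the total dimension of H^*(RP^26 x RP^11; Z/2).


dim H^*(RP^n; Z/2) = n+1 (one Z/2 in each degree 0..n).
Total Betti number is multiplicative.
Total = (26+1) * (11+1) = 27 * 12 = 324

324


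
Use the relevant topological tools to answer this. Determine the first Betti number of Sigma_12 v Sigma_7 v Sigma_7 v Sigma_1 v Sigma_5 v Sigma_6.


For a wedge X v Y: reduced H_k(X v Y) = H_k(X) + H_k(Y).
Each Sigma_g contributes b_1 = 2g.
b_1 = 24 + 14 + 14 + 2 + 10 + 12 = 76

76


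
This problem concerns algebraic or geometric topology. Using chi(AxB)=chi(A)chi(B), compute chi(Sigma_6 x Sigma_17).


chi(Sigma_6) = 2 - 2*6 = -10
chi(Sigma_17) = 2 - 2*17 = -32
chi(product) = (-10) * (-32) = 320

320


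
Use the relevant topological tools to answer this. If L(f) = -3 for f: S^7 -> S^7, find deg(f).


L(f) = 1 + (-1)^7 deg(f) on S^7.
-3 = 1 + (-1)^7 * deg(f)
(-1)^7 * deg(f) = -4
deg(f) = 4

4


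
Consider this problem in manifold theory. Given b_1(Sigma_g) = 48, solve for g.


For a closed orientable surface: b_1 = 2g.
48 = 2g
g = 48 / 2 = 24

24


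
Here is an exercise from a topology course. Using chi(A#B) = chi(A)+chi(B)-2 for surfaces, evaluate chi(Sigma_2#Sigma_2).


chi(Sigma_2) = 2 - 2*2 = -2
chi(Sigma_2) = 2 - 2*2 = -2
For surfaces: chi(A#B) = chi(A) + chi(B) - 2.
chi = -2 + -2 - 2 = -6

-6


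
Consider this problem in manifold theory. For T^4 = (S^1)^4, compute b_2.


By the Kunneth formula, b_k(T^n) = C(n,k).
b_2(T^4) = C(4,2).
C(4,2) = 4!/(2!*2!) = 6

6


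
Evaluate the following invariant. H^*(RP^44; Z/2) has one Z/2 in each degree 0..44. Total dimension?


H^k(RP^44; Z/2) = Z/2 for each 0 <= k <= 44.
Total dimension = 44 + 1 = 45

45


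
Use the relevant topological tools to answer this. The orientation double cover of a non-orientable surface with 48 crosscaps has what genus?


chi(N_48) = 2 - 48 = -46.
Double cover: chi(Sigma_g) = 2 * chi(N_48) = 2*(-46) = -92.
2 - 2g = -92, so g = (2 - (-92))/2 = 94/2 = 47

47


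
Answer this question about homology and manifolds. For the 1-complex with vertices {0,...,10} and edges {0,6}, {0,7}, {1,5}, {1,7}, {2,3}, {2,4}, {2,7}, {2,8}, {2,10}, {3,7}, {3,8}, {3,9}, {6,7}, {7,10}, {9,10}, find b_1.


b_1 = E - V + (number of components).
E = 15, V = 11, components = 1.
b_1 = 15 - 11 + 1 = 5

5


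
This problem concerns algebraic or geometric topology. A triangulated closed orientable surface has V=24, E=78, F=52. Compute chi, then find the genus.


chi = V - E + F = 24 - 78 + 52 = -2
For orientable closed surface: chi = 2 - 2g, so g = (2 - chi)/2.
g = (2 - (-2)) / 2 = 4 / 2 = 2

2


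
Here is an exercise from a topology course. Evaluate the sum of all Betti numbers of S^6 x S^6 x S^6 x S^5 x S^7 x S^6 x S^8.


Total Betti number is multiplicative under products.
Each S^d (d>=1) has total Betti number 2.
There are 7 sphere factors.
Total = 2^7 = 128

128


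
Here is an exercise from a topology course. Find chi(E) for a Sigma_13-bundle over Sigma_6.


For a fiber bundle F -> E -> B (with CW structure): chi(E) = chi(B) * chi(F).
chi(Sigma_6) = -10, chi(Sigma_13) = -24.
chi(E) = (-10) * (-24) = 240

240


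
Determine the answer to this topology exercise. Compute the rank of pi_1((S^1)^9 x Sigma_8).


pi_1(A x B) = pi_1(A) x pi_1(B); rank of abelianization = b_1.
b_1(T^9) = 9, b_1(Sigma_8) = 2*8 = 16.
b_1(product) = 9 + 16 = 25

25


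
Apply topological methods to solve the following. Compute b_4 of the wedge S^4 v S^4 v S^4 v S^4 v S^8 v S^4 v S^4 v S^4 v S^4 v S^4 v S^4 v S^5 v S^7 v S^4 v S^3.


For a wedge of spheres, H_k (k>0) is free on one generator per sphere of dimension k.
Spheres of dimension 4: count = 11.
b_4 = 11

11


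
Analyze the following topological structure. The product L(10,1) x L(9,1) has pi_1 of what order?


pi_1(X x Y) = pi_1(X) x pi_1(Y).
pi_1(L(10,1)) = Z/10, pi_1(L(9,1)) = Z/9.
|Z/10 x Z/9| = 10 * 9 = 90

90


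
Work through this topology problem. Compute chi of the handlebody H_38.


A genus-g handlebody deformation retracts to a wedge of g circles.
chi(vee_g S^1) = 1 - g.
chi(H_38) = 1 - 38 = -37

-37


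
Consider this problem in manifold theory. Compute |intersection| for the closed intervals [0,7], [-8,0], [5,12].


Intersection = [max(a_i), min(b_i)] = [5, 0].
Since 5 > 0, the intersection is empty.
Length = 0

0


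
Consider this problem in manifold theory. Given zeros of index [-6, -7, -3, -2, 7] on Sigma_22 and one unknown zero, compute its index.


Poincare-Hopf: sum of indices = chi(M).
chi(Sigma_22) = 2 - 2*22 = -42.
Sum of known indices = -11.
x = chi - (sum known) = -42 - (-11) = -31

-31


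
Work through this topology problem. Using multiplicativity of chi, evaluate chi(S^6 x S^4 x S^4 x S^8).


chi is multiplicative: chi(X x Y) = chi(X) chi(Y).
Each even-dim sphere has chi = 2. There are 4 factors.
chi = 2^4 = 16

16


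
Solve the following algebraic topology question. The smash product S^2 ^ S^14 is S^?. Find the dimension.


S^m ^ S^n = S^{m+n}.
k = 2 + 14 = 16

16


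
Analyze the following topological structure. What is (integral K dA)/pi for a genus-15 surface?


Gauss-Bonnet: integral K dA = 2*pi*chi(M).
chi(Sigma_15) = 2 - 2*15 = -28.
(integral K dA)/pi = 2*chi = 2*(-28) = -56

-56


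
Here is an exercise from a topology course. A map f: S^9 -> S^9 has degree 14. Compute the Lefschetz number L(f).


On S^9: L(f) = tr(f_0*) + (-1)^9 tr(f_9*) = 1 + (-1)^9 * deg(f).
L(f) = 1 + (-1)^9 * 14 = 1 + -14 = -13

-13


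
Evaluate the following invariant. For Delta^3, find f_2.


Delta^3 has 3+1 vertices. A 2-face is a choice of 2+1 vertices.
f_2 = C(3+1, 2+1) = C(4,3) = 4

4


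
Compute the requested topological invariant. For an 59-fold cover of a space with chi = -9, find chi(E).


For a finite covering: chi(E) = (number of sheets) * chi(B).
chi(E) = 59 * (-9) = -531

-531


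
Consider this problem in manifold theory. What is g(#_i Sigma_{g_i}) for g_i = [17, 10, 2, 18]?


Genus is additive under connected sum of orientable surfaces.
g = 17 + 10 + 2 + 18 = 47

47


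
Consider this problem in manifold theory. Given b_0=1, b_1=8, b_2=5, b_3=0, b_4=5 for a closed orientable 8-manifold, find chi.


By Poincare duality b_k = b_{8-k}, so full Betti numbers: b_0=1, b_1=8, b_2=5, b_3=0, b_4=5, b_5=0, b_6=5, b_7=8, b_8=1.
chi = sum (-1)^k b_k = 1

1


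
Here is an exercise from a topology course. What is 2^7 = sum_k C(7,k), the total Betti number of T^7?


b_k(T^7) = C(7,k), so the sum over k is sum_k C(7,k) = 2^7.
Total = 2^7 = 128

128


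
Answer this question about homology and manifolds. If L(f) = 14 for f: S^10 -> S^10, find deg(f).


L(f) = 1 + (-1)^10 deg(f) on S^10.
14 = 1 + (-1)^10 * deg(f)
(-1)^10 * deg(f) = 13
deg(f) = 13

13


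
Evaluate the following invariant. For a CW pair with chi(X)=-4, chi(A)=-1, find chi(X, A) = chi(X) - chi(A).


Relative Euler characteristic: chi(X, A) = chi(X) - chi(A).
= -4 - (-1) = -3

-3


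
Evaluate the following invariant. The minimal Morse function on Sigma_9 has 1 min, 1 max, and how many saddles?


A perfect Morse function has m_k = b_k.
For Sigma_9: b_0=1, b_1=2g=18, b_2=1.
Saddles m_1 = 2g = 18

18


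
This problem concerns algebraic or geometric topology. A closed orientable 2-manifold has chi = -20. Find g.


chi = 2 - 2g for closed orientable surfaces.
-20 = 2 - 2g
2g = 2 - (-20) = 22
g = 11

11


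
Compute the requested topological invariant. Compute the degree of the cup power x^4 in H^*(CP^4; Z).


|x| = 2 in H^*(CP^n).
|x^4| = 4 * |x| = 4 * 2 = 8

8


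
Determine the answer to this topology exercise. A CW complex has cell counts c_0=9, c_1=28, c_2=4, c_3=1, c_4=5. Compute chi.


chi = sum_k (-1)^k c_k.
= (-1)^0*9 + (-1)^1*28 + (-1)^2*4 + (-1)^3*1 + (-1)^4*5
= (9) + (-28) + (4) + (-1) + (5)
= -11

-11


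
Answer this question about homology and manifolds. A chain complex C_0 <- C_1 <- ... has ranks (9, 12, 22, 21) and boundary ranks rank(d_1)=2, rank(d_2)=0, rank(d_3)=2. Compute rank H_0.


rank H_k = rank(ker d_k) - rank(im d_{k+1}).
rank(ker d_0) = rank(C_0) - rank(d_0) = 9 - 0 = 9.
rank(im d_{0+1}) = 2.
rank H_0 = 9 - 2 = 7

7


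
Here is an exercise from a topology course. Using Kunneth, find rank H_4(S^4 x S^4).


Each S^d has Poincare polynomial 1 + t^d.
The product S^4 x S^4 has Poincare polynomial prod(1+t^d_i).
Expanding: b_0=1, b_4=2, b_8=1.
b_4 = 2

2


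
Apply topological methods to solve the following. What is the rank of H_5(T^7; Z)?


By the Kunneth formula, b_k(T^n) = C(n,k).
b_5(T^7) = C(7,5).
C(7,5) = 7!/(5!*2!) = 21

21


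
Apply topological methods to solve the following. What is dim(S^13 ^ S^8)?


S^m ^ S^n = S^{m+n}.
k = 13 + 8 = 21

21


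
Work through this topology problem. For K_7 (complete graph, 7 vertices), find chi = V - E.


K_7: V = 7, E = C(7,2) = 21.
chi = V - E = 7 - 21 = -14

-14


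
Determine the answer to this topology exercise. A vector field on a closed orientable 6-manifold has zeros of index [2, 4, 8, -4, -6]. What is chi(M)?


Poincare-Hopf: chi(M) = sum of indices of zeros.
chi = (2) + (4) + (8) + (-4) + (-6) = 4

4


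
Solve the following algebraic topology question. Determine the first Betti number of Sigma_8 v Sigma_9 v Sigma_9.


For a wedge X v Y: reduced H_k(X v Y) = H_k(X) + H_k(Y).
Each Sigma_g contributes b_1 = 2g.
b_1 = 16 + 18 + 18 = 52

52


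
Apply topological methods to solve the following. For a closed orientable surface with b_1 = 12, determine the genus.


For a closed orientable surface: b_1 = 2g.
12 = 2g
g = 12 / 2 = 6

6


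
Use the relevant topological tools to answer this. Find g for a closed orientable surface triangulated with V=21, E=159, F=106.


chi = V - E + F = 21 - 159 + 106 = -32
For orientable closed surface: chi = 2 - 2g, so g = (2 - chi)/2.
g = (2 - (-32)) / 2 = 34 / 2 = 17

17


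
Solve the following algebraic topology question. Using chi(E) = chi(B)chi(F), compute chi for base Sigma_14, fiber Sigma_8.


For a fiber bundle F -> E -> B (with CW structure): chi(E) = chi(B) * chi(F).
chi(Sigma_14) = -26, chi(Sigma_8) = -14.
chi(E) = (-26) * (-14) = 364

364


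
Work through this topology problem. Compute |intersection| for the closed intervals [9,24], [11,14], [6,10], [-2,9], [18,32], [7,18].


Intersection = [max(a_i), min(b_i)] = [18, 9].
Since 18 > 9, the intersection is empty.
Length = 0

0


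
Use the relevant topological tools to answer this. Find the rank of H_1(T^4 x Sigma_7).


pi_1(A x B) = pi_1(A) x pi_1(B); rank of abelianization = b_1.
b_1(T^4) = 4, b_1(Sigma_7) = 2*7 = 14.
b_1(product) = 4 + 14 = 18

18


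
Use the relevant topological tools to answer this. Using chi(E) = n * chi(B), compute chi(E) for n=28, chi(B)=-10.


For a finite covering: chi(E) = (number of sheets) * chi(B).
chi(E) = 28 * (-10) = -280

-280


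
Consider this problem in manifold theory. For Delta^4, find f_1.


Delta^4 has 4+1 vertices. A 1-face is a choice of 1+1 vertices.
f_1 = C(4+1, 1+1) = C(5,2) = 10

10


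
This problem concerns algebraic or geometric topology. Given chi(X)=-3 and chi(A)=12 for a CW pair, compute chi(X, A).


Relative Euler characteristic: chi(X, A) = chi(X) - chi(A).
= -3 - (12) = -15

-15


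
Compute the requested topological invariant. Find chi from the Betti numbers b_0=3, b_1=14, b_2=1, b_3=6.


chi = sum_k (-1)^k b_k.
= (3) + (-14) + (1) + (-6)
= -16

-16


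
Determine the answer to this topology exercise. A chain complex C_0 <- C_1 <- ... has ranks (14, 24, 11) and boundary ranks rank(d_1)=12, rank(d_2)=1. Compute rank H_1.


rank H_k = rank(ker d_k) - rank(im d_{k+1}).
rank(ker d_1) = rank(C_1) - rank(d_1) = 24 - 12 = 12.
rank(im d_{1+1}) = 1.
rank H_1 = 12 - 1 = 11

11


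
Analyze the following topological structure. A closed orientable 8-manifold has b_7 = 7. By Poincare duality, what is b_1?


Poincare duality for closed orientable n-manifolds: b_k = b_{n-k}.
Here n = 8, so b_1 = b_7 = 7

7


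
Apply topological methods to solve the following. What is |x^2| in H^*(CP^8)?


|x| = 2 in H^*(CP^n).
|x^2| = 2 * |x| = 2 * 2 = 4

4


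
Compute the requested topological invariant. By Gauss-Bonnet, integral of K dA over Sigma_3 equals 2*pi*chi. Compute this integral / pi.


Gauss-Bonnet: integral K dA = 2*pi*chi(M).
chi(Sigma_3) = 2 - 2*3 = -4.
(integral K dA)/pi = 2*chi = 2*(-4) = -8

-8


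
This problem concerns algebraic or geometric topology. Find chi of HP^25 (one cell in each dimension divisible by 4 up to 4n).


HP^25 has one cell in each dimension 0, 4, ..., 4*25 (25+1 cells, all even-dim).
chi = 25 + 1 = 26

26


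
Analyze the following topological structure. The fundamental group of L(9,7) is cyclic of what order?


pi_1(L(p,q)) = Z/pZ for any q coprime to p.
|pi_1(L(9,7))| = 9

9


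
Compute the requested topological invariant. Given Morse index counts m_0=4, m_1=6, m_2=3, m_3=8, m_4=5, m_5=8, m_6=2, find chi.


Morse theory: chi(M) = sum_k (-1)^k m_k where m_k = #(index-k critical points).
= (4) + (-6) + (3) + (-8) + (5) + (-8) + (2) = -8

-8


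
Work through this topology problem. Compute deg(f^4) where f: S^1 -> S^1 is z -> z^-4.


deg(f) = -4. Degree is multiplicative: deg(f^4) = (deg f)^4.
deg(f^4) = (-4)^4 = 256

256


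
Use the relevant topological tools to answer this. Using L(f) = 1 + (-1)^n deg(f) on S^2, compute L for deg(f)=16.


On S^2: L(f) = tr(f_0*) + (-1)^2 tr(f_2*) = 1 + (-1)^2 * deg(f).
L(f) = 1 + (-1)^2 * 16 = 1 + 16 = 17

17


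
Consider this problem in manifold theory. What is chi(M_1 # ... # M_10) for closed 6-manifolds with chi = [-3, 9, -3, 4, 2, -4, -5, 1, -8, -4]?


For n-manifolds: chi(A#B) = chi(A) + chi(B) - chi(S^6).
chi(S^6) = 1 + (-1)^6 = 2.
chi(#) = (sum chi_i) - (10-1)*chi(S^6) = -11 - 9*2 = -29

-29


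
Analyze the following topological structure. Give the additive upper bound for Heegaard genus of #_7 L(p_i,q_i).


Heegaard genus satisfies g(A#B) <= g(A) + g(B).
Each lens space has g = 1.
Upper bound: 7 * 1 = 7

7


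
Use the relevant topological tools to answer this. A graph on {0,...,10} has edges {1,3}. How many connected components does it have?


Run DFS/union-find over 11 vertices.
V = 11, E = 1.
Number of components = 10

10


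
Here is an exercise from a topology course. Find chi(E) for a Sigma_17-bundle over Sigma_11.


For a fiber bundle F -> E -> B (with CW structure): chi(E) = chi(B) * chi(F).
chi(Sigma_11) = -20, chi(Sigma_17) = -32.
chi(E) = (-20) * (-32) = 640

640


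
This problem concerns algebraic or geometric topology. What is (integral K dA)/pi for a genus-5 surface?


Gauss-Bonnet: integral K dA = 2*pi*chi(M).
chi(Sigma_5) = 2 - 2*5 = -8.
(integral K dA)/pi = 2*chi = 2*(-8) = -16

-16


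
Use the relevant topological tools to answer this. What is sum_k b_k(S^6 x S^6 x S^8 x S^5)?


Total Betti number is multiplicative under products.
Each S^d (d>=1) has total Betti number 2.
There are 4 sphere factors.
Total = 2^4 = 16

16


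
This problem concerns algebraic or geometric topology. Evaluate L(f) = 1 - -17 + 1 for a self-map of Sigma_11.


L(f) = tr(f_0*) - tr(f_1*) + tr(f_2*).
= 1 - (-17) + (1)
= 19

19


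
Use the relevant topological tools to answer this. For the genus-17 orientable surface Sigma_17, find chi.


For a closed orientable surface of genus g: chi = 2 - 2g.
Here g = 17.
chi = 2 - 2*17 = 2 - 34 = -32

-32


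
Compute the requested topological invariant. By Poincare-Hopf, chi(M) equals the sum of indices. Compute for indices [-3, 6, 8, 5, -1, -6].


Poincare-Hopf: chi(M) = sum of indices of zeros.
chi = (-3) + (6) + (8) + (5) + (-1) + (-6) = 9

9


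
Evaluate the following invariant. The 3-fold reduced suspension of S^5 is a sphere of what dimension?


Each suspension raises dimension by 1: Sigma S^n = S^{n+1}.
Sigma^3 S^5 = S^{5+3} = S^8

8


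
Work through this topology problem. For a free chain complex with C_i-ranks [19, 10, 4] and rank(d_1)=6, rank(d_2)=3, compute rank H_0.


rank H_k = rank(ker d_k) - rank(im d_{k+1}).
rank(ker d_0) = rank(C_0) - rank(d_0) = 19 - 0 = 19.
rank(im d_{0+1}) = 6.
rank H_0 = 19 - 6 = 13

13


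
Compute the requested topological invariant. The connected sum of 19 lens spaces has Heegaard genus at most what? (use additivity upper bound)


Heegaard genus satisfies g(A#B) <= g(A) + g(B).
Each lens space has g = 1.
Upper bound: 19 * 1 = 19

19


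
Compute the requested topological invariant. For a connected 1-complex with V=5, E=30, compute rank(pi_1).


For a connected graph: rank(pi_1) = b_1 = E - V + 1 = 1 - chi.
chi = V - E = 5 - 30 = -25.
rank = 1 - (-25) = 30 - 5 + 1 = 26

26


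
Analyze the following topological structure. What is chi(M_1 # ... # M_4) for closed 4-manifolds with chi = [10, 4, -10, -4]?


For n-manifolds: chi(A#B) = chi(A) + chi(B) - chi(S^4).
chi(S^4) = 1 + (-1)^4 = 2.
chi(#) = (sum chi_i) - (4-1)*chi(S^4) = 0 - 3*2 = -6

-6


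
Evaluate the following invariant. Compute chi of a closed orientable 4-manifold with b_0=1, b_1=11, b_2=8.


By Poincare duality b_k = b_{4-k}, so full Betti numbers: b_0=1, b_1=11, b_2=8, b_3=11, b_4=1.
chi = sum (-1)^k b_k = -12

-12


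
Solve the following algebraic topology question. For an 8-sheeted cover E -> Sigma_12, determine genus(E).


For an n-sheeted cover: chi(E) = n * chi(B).
chi(Sigma_12) = 2 - 2*12 = -22.
chi(E) = 8 * (-22) = -176.
genus(E) = (2 - chi(E))/2 = (2 - (-176))/2 = 178/2 = 89

89
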